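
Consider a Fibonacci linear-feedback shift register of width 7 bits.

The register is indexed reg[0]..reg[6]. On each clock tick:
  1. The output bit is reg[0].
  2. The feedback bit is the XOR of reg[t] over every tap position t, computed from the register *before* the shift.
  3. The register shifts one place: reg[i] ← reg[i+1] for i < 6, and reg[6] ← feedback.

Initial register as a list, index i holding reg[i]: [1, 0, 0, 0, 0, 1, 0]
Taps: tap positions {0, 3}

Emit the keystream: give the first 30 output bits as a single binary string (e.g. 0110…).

step | reg (before) | out | fb
   0 | 1000010 | 1 | 1
   1 | 0000101 | 0 | 0
   2 | 0001010 | 0 | 1
   3 | 0010101 | 0 | 0
   4 | 0101010 | 0 | 1
   5 | 1010101 | 1 | 1
   6 | 0101011 | 0 | 1
   7 | 1010111 | 1 | 1
   8 | 0101111 | 0 | 1
   9 | 1011111 | 1 | 0
  10 | 0111110 | 0 | 1
  11 | 1111101 | 1 | 0
  12 | 1111010 | 1 | 0
  13 | 1110100 | 1 | 1
  14 | 1101001 | 1 | 0
  15 | 1010010 | 1 | 1
  16 | 0100101 | 0 | 0
  17 | 1001010 | 1 | 0
  18 | 0010100 | 0 | 0
  19 | 0101000 | 0 | 1
  20 | 1010001 | 1 | 1
  21 | 0100011 | 0 | 0
  22 | 1000110 | 1 | 1
  23 | 0001101 | 0 | 1
  24 | 0011011 | 0 | 1
  25 | 0110111 | 0 | 0
  26 | 1101110 | 1 | 0
  27 | 1011100 | 1 | 0
  28 | 0111000 | 0 | 1
  29 | 1110001 | 1 | 1

100001010101111101001010001101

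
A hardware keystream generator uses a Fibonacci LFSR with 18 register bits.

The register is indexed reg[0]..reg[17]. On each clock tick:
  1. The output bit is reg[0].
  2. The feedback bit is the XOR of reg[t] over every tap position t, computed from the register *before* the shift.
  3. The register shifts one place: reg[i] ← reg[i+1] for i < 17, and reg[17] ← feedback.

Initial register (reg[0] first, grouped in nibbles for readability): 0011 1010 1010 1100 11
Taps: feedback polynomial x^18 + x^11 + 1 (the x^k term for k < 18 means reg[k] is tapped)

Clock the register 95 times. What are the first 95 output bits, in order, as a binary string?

00111010101011001101011100000101001111111011111000110011100010001001110111011001100101000101111

tick  register→output (feedback)
  0  001110101010110011→0 (0)
  1  011101010101100110→0 (1)
  2  111010101011001101→1 (0)
  3  110101010110011010→1 (1)
  4  101010101100110101→1 (1)
  5  010101011001101011→0 (1)
  6  101010110011010111→1 (0)
  7  010101100110101110→0 (0)
  8  101011001101011100→1 (0)
  9  010110011010111000→0 (0)
 10  101100110101110000→1 (0)
 11  011001101011100000→0 (1)
 12  110011010111000001→1 (0)
 13  100110101110000010→1 (1)
 14  001101011100000101→0 (0)
 15  011010111000001010→0 (0)
 16  110101110000010100→1 (1)
 17  101011100000101001→1 (1)
 18  010111000001010011→0 (1)
 19  101110000010100111→1 (1)
 20  011100000101001111→0 (1)
 21  111000001010011111→1 (1)
 22  110000010100111111→1 (1)
 23  100000101001111111→1 (0)
 24  000001010011111110→0 (1)
 25  000010100111111101→0 (1)
 26  000101001111111011→0 (1)
 27  001010011111110111→0 (1)
 28  010100111111101111→0 (1)
 29  101001111111011111→1 (0)
 30  010011111110111110→0 (0)
 31  100111111101111100→1 (0)
 32  001111111011111000→0 (1)
 33  011111110111110001→0 (1)
 34  111111101111100011→1 (0)
 35  111111011111000110→1 (0)
 36  111110111110001100→1 (1)
 37  111101111100011001→1 (1)
 38  111011111000110011→1 (1)
 39  110111110001100111→1 (0)
 40  101111100011001110→1 (0)
 41  011111000110011100→0 (0)
 42  111110001100111000→1 (1)
 43  111100011001110001→1 (0)
 44  111000110011100010→1 (0)
 45  110001100111000100→1 (0)
 46  100011001110001000→1 (1)
 47  000110011100010001→0 (0)
 48  001100111000100010→0 (0)
 49  011001110001000100→0 (1)
 50  110011100010001001→1 (1)
 51  100111000100010011→1 (1)
 52  001110001000100111→0 (0)
 53  011100010001001110→0 (1)
 54  111000100010011101→1 (1)
 55  110001000100111011→1 (1)
 56  100010001001110111→1 (0)
 57  000100010011101110→0 (1)
 58  001000100111011101→0 (1)
 59  010001001110111011→0 (0)
 60  100010011101110110→1 (0)
 61  000100111011101100→0 (1)
 62  001001110111011001→0 (1)
 63  010011101110110011→0 (0)
 64  100111011101100110→1 (0)
 65  001110111011001100→0 (1)
 66  011101110110011001→0 (0)
 67  111011101100110010→1 (1)
 68  110111011001100101→1 (0)
 69  101110110011001010→1 (0)
 70  011101100110010100→0 (0)
 71  111011001100101000→1 (1)
 72  110110011001010001→1 (0)
 73  101100110010100010→1 (1)
 74  011001100101000101→0 (1)
 75  110011001010001011→1 (1)
 76  100110010100010111→1 (1)
 77  001100101000101111→0 (0)
 78  011001010001011110→0 (1)
 79  110010100010111101→1 (1)
 80  100101000101111011→1 (0)
 81  001010001011110110→0 (1)
 82  010100010111101101→0 (1)
 83  101000101111011011→1 (0)
 84  010001011110110110→0 (0)
 85  100010111101101100→1 (0)
 86  000101111011011000→0 (1)
 87  001011110110110001→0 (0)
 88  010111101101100010→0 (1)
 89  101111011011000101→1 (0)
 90  011110110110001010→0 (0)
 91  111101101100010100→1 (1)
 92  111011011000101001→1 (1)
 93  110110110001010011→1 (0)
 94  101101100010100110→1 (1)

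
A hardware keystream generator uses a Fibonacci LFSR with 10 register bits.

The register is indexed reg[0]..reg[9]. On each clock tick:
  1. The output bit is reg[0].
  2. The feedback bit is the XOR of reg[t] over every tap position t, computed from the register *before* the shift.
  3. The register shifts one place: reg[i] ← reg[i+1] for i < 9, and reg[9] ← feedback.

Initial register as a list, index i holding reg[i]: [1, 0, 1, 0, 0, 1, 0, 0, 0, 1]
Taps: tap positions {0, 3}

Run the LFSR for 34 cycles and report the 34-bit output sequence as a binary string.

1010010001100001110110111100000101

k : reg_k → out_k, fb_k
0: 1010010001 → 1, fb=1
1: 0100100011 → 0, fb=0
2: 1001000110 → 1, fb=0
3: 0010001100 → 0, fb=0
4: 0100011000 → 0, fb=0
5: 1000110000 → 1, fb=1
6: 0001100001 → 0, fb=1
7: 0011000011 → 0, fb=1
8: 0110000111 → 0, fb=0
9: 1100001110 → 1, fb=1
10: 1000011101 → 1, fb=1
11: 0000111011 → 0, fb=0
12: 0001110110 → 0, fb=1
13: 0011101101 → 0, fb=1
14: 0111011011 → 0, fb=1
15: 1110110111 → 1, fb=1
16: 1101101111 → 1, fb=0
17: 1011011110 → 1, fb=0
18: 0110111100 → 0, fb=0
19: 1101111000 → 1, fb=0
20: 1011110000 → 1, fb=0
21: 0111100000 → 0, fb=1
22: 1111000001 → 1, fb=0
23: 1110000010 → 1, fb=1
24: 1100000101 → 1, fb=1
25: 1000001011 → 1, fb=1
26: 0000010111 → 0, fb=0
27: 0000101110 → 0, fb=0
28: 0001011100 → 0, fb=1
29: 0010111001 → 0, fb=0
30: 0101110010 → 0, fb=1
31: 1011100101 → 1, fb=0
32: 0111001010 → 0, fb=1
33: 1110010101 → 1, fb=1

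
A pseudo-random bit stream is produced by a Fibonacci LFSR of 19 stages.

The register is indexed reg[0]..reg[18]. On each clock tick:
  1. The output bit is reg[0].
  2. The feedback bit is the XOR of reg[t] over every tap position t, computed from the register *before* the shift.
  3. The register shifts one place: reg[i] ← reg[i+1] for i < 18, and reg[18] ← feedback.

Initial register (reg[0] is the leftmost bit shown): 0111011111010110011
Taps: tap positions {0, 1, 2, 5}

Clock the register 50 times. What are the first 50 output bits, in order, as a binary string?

01110111110101100111011110111101101101100011000011

k : reg_k → out_k, fb_k
0: 0111011111010110011 → 0, fb=1
1: 1110111110101100111 → 1, fb=0
2: 1101111101011001110 → 1, fb=1
3: 1011111010110011101 → 1, fb=1
4: 0111110101100111011 → 0, fb=1
5: 1111101011001110111 → 1, fb=1
6: 1111010110011101111 → 1, fb=0
7: 1110101100111011110 → 1, fb=1
8: 1101011001110111101 → 1, fb=1
9: 1010110011101111011 → 1, fb=1
10: 0101100111011110111 → 0, fb=1
11: 1011001110111101111 → 1, fb=0
12: 0110011101111011110 → 0, fb=1
13: 1100111011110111101 → 1, fb=1
14: 1001110111101111011 → 1, fb=0
15: 0011101111011110110 → 0, fb=1
16: 0111011110111101101 → 0, fb=1
17: 1110111101111011011 → 1, fb=0
18: 1101111011110110110 → 1, fb=1
19: 1011110111101101101 → 1, fb=1
20: 0111101111011011011 → 0, fb=0
21: 1111011110110110110 → 1, fb=0
22: 1110111101101101100 → 1, fb=0
23: 1101111011011011000 → 1, fb=1
24: 1011110110110110001 → 1, fb=1
25: 0111101101101100011 → 0, fb=0
26: 1111011011011000110 → 1, fb=0
27: 1110110110110001100 → 1, fb=0
28: 1101101101100011000 → 1, fb=0
29: 1011011011000110000 → 1, fb=1
30: 0110110110001100001 → 0, fb=1
31: 1101101100011000011 → 1, fb=0
32: 1011011000110000110 → 1, fb=1
33: 0110110001100001101 → 0, fb=1
34: 1101100011000011011 → 1, fb=0
35: 1011000110000110110 → 1, fb=0
36: 0110001100001101100 → 0, fb=0
37: 1100011000011011000 → 1, fb=1
38: 1000110000110110001 → 1, fb=0
39: 0001100001101100010 → 0, fb=0
40: 0011000011011000100 → 0, fb=1
41: 0110000110110001001 → 0, fb=0
42: 1100001101100010010 → 1, fb=0
43: 1000011011000100100 → 1, fb=0
44: 0000110110001001000 → 0, fb=1
45: 0001101100010010001 → 0, fb=0
46: 0011011000100100010 → 0, fb=0
47: 0110110001001000100 → 0, fb=1
48: 1101100010010001001 → 1, fb=0
49: 1011000100100010010 → 1, fb=0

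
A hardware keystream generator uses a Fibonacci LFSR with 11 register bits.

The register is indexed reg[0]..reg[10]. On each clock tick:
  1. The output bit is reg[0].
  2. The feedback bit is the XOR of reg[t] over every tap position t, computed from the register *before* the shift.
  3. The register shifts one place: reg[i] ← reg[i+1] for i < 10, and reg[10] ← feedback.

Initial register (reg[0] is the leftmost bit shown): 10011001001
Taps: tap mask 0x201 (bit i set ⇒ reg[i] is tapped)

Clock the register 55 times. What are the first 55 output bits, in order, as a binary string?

k : reg_k → out_k, fb_k
0: 10011001001 → 1, fb=1
1: 00110010011 → 0, fb=1
2: 01100100111 → 0, fb=1
3: 11001001111 → 1, fb=0
4: 10010011110 → 1, fb=0
5: 00100111100 → 0, fb=0
6: 01001111000 → 0, fb=0
7: 10011110000 → 1, fb=1
8: 00111100001 → 0, fb=0
9: 01111000010 → 0, fb=1
10: 11110000101 → 1, fb=1
11: 11100001011 → 1, fb=0
12: 11000010110 → 1, fb=0
13: 10000101100 → 1, fb=1
14: 00001011001 → 0, fb=0
15: 00010110010 → 0, fb=1
16: 00101100101 → 0, fb=0
17: 01011001010 → 0, fb=1
18: 10110010101 → 1, fb=1
19: 01100101011 → 0, fb=1
20: 11001010111 → 1, fb=0
21: 10010101110 → 1, fb=0
22: 00101011100 → 0, fb=0
23: 01010111000 → 0, fb=0
24: 10101110000 → 1, fb=1
25: 01011100001 → 0, fb=0
26: 10111000010 → 1, fb=0
27: 01110000100 → 0, fb=0
28: 11100001000 → 1, fb=1
29: 11000010001 → 1, fb=1
30: 10000100011 → 1, fb=0
31: 00001000110 → 0, fb=1
32: 00010001101 → 0, fb=0
33: 00100011010 → 0, fb=1
34: 01000110101 → 0, fb=0
35: 10001101010 → 1, fb=0
36: 00011010100 → 0, fb=0
37: 00110101000 → 0, fb=0
38: 01101010000 → 0, fb=0
39: 11010100000 → 1, fb=1
40: 10101000001 → 1, fb=1
41: 01010000011 → 0, fb=1
42: 10100000111 → 1, fb=0
43: 01000001110 → 0, fb=1
44: 10000011101 → 1, fb=1
45: 00000111011 → 0, fb=1
46: 00001110111 → 0, fb=1
47: 00011101111 → 0, fb=1
48: 00111011111 → 0, fb=1
49: 01110111111 → 0, fb=1
50: 11101111111 → 1, fb=0
51: 11011111110 → 1, fb=0
52: 10111111100 → 1, fb=1
53: 01111111001 → 0, fb=0
54: 11111110010 → 1, fb=0

1001100100111100001011001010111000010001101010000011101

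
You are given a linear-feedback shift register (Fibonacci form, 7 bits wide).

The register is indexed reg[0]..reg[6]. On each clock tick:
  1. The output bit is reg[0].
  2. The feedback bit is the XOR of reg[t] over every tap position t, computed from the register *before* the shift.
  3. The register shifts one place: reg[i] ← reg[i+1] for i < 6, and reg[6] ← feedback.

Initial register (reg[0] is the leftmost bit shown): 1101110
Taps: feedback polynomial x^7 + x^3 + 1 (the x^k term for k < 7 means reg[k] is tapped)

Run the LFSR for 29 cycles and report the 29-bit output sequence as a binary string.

k : reg_k → out_k, fb_k
0: 1101110 → 1, fb=0
1: 1011100 → 1, fb=0
2: 0111000 → 0, fb=1
3: 1110001 → 1, fb=1
4: 1100011 → 1, fb=1
5: 1000111 → 1, fb=1
6: 0001111 → 0, fb=1
7: 0011111 → 0, fb=1
8: 0111111 → 0, fb=1
9: 1111111 → 1, fb=0
10: 1111110 → 1, fb=0
11: 1111100 → 1, fb=0
12: 1111000 → 1, fb=0
13: 1110000 → 1, fb=1
14: 1100001 → 1, fb=1
15: 1000011 → 1, fb=1
16: 0000111 → 0, fb=0
17: 0001110 → 0, fb=1
18: 0011101 → 0, fb=1
19: 0111011 → 0, fb=1
20: 1110111 → 1, fb=1
21: 1101111 → 1, fb=0
22: 1011110 → 1, fb=0
23: 0111100 → 0, fb=1
24: 1111001 → 1, fb=0
25: 1110010 → 1, fb=1
26: 1100101 → 1, fb=1
27: 1001011 → 1, fb=0
28: 0010110 → 0, fb=0

11011100011111110000111011110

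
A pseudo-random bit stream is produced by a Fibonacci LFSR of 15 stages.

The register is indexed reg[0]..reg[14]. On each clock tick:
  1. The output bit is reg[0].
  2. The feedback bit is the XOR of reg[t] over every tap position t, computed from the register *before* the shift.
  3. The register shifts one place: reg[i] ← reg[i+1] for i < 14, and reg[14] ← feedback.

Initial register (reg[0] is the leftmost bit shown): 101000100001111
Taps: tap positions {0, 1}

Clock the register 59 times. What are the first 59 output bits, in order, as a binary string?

step | reg (before) | out | fb
   0 | 101000100001111 | 1 | 1
   1 | 010001000011111 | 0 | 1
   2 | 100010000111111 | 1 | 1
   3 | 000100001111111 | 0 | 0
   4 | 001000011111110 | 0 | 0
   5 | 010000111111100 | 0 | 1
   6 | 100001111111001 | 1 | 1
   7 | 000011111110011 | 0 | 0
   8 | 000111111100110 | 0 | 0
   9 | 001111111001100 | 0 | 0
  10 | 011111110011000 | 0 | 1
  11 | 111111100110001 | 1 | 0
  12 | 111111001100010 | 1 | 0
  13 | 111110011000100 | 1 | 0
  14 | 111100110001000 | 1 | 0
  15 | 111001100010000 | 1 | 0
  16 | 110011000100000 | 1 | 0
  17 | 100110001000000 | 1 | 1
  18 | 001100010000001 | 0 | 0
  19 | 011000100000010 | 0 | 1
  20 | 110001000000101 | 1 | 0
  21 | 100010000001010 | 1 | 1
  22 | 000100000010101 | 0 | 0
  23 | 001000000101010 | 0 | 0
  24 | 010000001010100 | 0 | 1
  25 | 100000010101001 | 1 | 1
  26 | 000000101010011 | 0 | 0
  27 | 000001010100110 | 0 | 0
  28 | 000010101001100 | 0 | 0
  29 | 000101010011000 | 0 | 0
  30 | 001010100110000 | 0 | 0
  31 | 010101001100000 | 0 | 1
  32 | 101010011000001 | 1 | 1
  33 | 010100110000011 | 0 | 1
  34 | 101001100000111 | 1 | 1
  35 | 010011000001111 | 0 | 1
  36 | 100110000011111 | 1 | 1
  37 | 001100000111111 | 0 | 0
  38 | 011000001111110 | 0 | 1
  39 | 110000011111101 | 1 | 0
  40 | 100000111111010 | 1 | 1
  41 | 000001111110101 | 0 | 0
  42 | 000011111101010 | 0 | 0
  43 | 000111111010100 | 0 | 0
  44 | 001111110101000 | 0 | 0
  45 | 011111101010000 | 0 | 1
  46 | 111111010100001 | 1 | 0
  47 | 111110101000010 | 1 | 0
  48 | 111101010000100 | 1 | 0
  49 | 111010100001000 | 1 | 0
  50 | 110101000010000 | 1 | 0
  51 | 101010000100000 | 1 | 1
  52 | 010100001000001 | 0 | 1
  53 | 101000010000011 | 1 | 1
  54 | 010000100000111 | 0 | 1
  55 | 100001000001111 | 1 | 1
  56 | 000010000011111 | 0 | 0
  57 | 000100000111110 | 0 | 0
  58 | 001000001111100 | 0 | 0

10100010000111111100110001000000101010011000001111110101000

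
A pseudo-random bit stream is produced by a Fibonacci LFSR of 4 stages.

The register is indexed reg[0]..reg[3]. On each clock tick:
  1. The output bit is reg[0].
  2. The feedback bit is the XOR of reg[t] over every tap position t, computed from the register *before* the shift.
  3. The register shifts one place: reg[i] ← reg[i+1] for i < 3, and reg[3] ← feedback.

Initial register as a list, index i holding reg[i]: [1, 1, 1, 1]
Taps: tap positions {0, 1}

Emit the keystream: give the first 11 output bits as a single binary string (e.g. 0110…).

step | reg (before) | out | fb
   0 | 1111 | 1 | 0
   1 | 1110 | 1 | 0
   2 | 1100 | 1 | 0
   3 | 1000 | 1 | 1
   4 | 0001 | 0 | 0
   5 | 0010 | 0 | 0
   6 | 0100 | 0 | 1
   7 | 1001 | 1 | 1
   8 | 0011 | 0 | 0
   9 | 0110 | 0 | 1
  10 | 1101 | 1 | 0

11110001001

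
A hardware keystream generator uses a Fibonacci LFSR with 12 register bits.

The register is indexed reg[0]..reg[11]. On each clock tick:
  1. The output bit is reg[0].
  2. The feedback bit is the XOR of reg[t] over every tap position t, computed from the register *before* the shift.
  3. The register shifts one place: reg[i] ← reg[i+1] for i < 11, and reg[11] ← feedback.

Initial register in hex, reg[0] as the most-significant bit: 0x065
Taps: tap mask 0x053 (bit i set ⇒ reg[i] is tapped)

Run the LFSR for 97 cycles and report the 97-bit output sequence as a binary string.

k : reg_k → out_k, fb_k
0: 000001100101 → 0, fb=1
1: 000011001011 → 0, fb=1
2: 000110010111 → 0, fb=1
3: 001100101111 → 0, fb=1
4: 011001011111 → 0, fb=1
5: 110010111111 → 1, fb=0
6: 100101111110 → 1, fb=0
7: 001011111100 → 0, fb=0
8: 010111111000 → 0, fb=1
9: 101111110001 → 1, fb=1
10: 011111100011 → 0, fb=1
11: 111111000111 → 1, fb=1
12: 111110001111 → 1, fb=1
13: 111100011111 → 1, fb=0
14: 111000111110 → 1, fb=1
15: 110001111101 → 1, fb=1
16: 100011111011 → 1, fb=1
17: 000111110111 → 0, fb=0
18: 001111101110 → 0, fb=0
19: 011111011100 → 0, fb=0
20: 111110111000 → 1, fb=0
21: 111101110000 → 1, fb=1
22: 111011100001 → 1, fb=0
23: 110111000010 → 1, fb=1
24: 101110000101 → 1, fb=0
25: 011100001010 → 0, fb=1
26: 111000010101 → 1, fb=0
27: 110000101010 → 1, fb=1
28: 100001010101 → 1, fb=1
29: 000010101011 → 0, fb=0
30: 000101010110 → 0, fb=0
31: 001010101100 → 0, fb=0
32: 010101011000 → 0, fb=1
33: 101010110001 → 1, fb=1
34: 010101100011 → 0, fb=0
35: 101011000110 → 1, fb=0
36: 010110001100 → 0, fb=0
37: 101100011000 → 1, fb=1
38: 011000110001 → 0, fb=0
39: 110001100010 → 1, fb=1
40: 100011000101 → 1, fb=0
41: 000110001010 → 0, fb=1
42: 001100010101 → 0, fb=0
43: 011000101010 → 0, fb=0
44: 110001010100 → 1, fb=0
45: 100010101000 → 1, fb=1
46: 000101010001 → 0, fb=0
47: 001010100010 → 0, fb=0
48: 010101000100 → 0, fb=1
49: 101010001001 → 1, fb=0
50: 010100010010 → 0, fb=1
51: 101000100101 → 1, fb=0
52: 010001001010 → 0, fb=1
53: 100010010101 → 1, fb=0
54: 000100101010 → 0, fb=1
55: 001001010101 → 0, fb=0
56: 010010101010 → 0, fb=1
57: 100101010101 → 1, fb=1
58: 001010101011 → 0, fb=0
59: 010101010110 → 0, fb=1
60: 101010101101 → 1, fb=1
61: 010101011011 → 0, fb=1
62: 101010110111 → 1, fb=1
63: 010101101111 → 0, fb=0
64: 101011011110 → 1, fb=0
65: 010110111100 → 0, fb=1
66: 101101111001 → 1, fb=0
67: 011011110010 → 0, fb=1
68: 110111100101 → 1, fb=0
69: 101111001010 → 1, fb=0
70: 011110010100 → 0, fb=0
71: 111100101000 → 1, fb=1
72: 111001010001 → 1, fb=0
73: 110010100010 → 1, fb=0
74: 100101000100 → 1, fb=1
75: 001010001001 → 0, fb=1
76: 010100010011 → 0, fb=1
77: 101000100111 → 1, fb=0
78: 010001001110 → 0, fb=1
79: 100010011101 → 1, fb=0
80: 000100111010 → 0, fb=1
81: 001001110101 → 0, fb=1
82: 010011101011 → 0, fb=1
83: 100111010111 → 1, fb=0
84: 001110101110 → 0, fb=0
85: 011101011100 → 0, fb=1
86: 111010111001 → 1, fb=0
87: 110101110010 → 1, fb=1
88: 101011100101 → 1, fb=1
89: 010111001011 → 0, fb=0
90: 101110010110 → 1, fb=0
91: 011100101100 → 0, fb=0
92: 111001011000 → 1, fb=0
93: 110010110000 → 1, fb=0
94: 100101100000 → 1, fb=0
95: 001011000000 → 0, fb=1
96: 010110000001 → 0, fb=0

0000011001011111100011111011100001010101100011000101010001001010101011011110010100010011101011100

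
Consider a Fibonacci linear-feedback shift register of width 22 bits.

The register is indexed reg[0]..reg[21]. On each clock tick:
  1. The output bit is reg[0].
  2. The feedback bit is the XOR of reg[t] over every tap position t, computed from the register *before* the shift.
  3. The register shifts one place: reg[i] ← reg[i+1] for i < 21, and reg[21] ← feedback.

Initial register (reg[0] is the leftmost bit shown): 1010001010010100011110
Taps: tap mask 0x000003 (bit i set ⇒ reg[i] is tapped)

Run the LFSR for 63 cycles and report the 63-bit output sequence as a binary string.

tick  register→output (feedback)
  0  1010001010010100011110→1 (1)
  1  0100010100101000111101→0 (1)
  2  1000101001010001111011→1 (1)
  3  0001010010100011110111→0 (0)
  4  0010100101000111101110→0 (0)
  5  0101001010001111011100→0 (1)
  6  1010010100011110111001→1 (1)
  7  0100101000111101110011→0 (1)
  8  1001010001111011100111→1 (1)
  9  0010100011110111001111→0 (0)
 10  0101000111101110011110→0 (1)
 11  1010001111011100111101→1 (1)
 12  0100011110111001111011→0 (1)
 13  1000111101110011110111→1 (1)
 14  0001111011100111101111→0 (0)
 15  0011110111001111011110→0 (0)
 16  0111101110011110111100→0 (1)
 17  1111011100111101111001→1 (0)
 18  1110111001111011110010→1 (0)
 19  1101110011110111100100→1 (0)
 20  1011100111101111001000→1 (1)
 21  0111001111011110010001→0 (1)
 22  1110011110111100100011→1 (0)
 23  1100111101111001000110→1 (0)
 24  1001111011110010001100→1 (1)
 25  0011110111100100011001→0 (0)
 26  0111101111001000110010→0 (1)
 27  1111011110010001100101→1 (0)
 28  1110111100100011001010→1 (0)
 29  1101111001000110010100→1 (0)
 30  1011110010001100101000→1 (1)
 31  0111100100011001010001→0 (1)
 32  1111001000110010100011→1 (0)
 33  1110010001100101000110→1 (0)
 34  1100100011001010001100→1 (0)
 35  1001000110010100011000→1 (1)
 36  0010001100101000110001→0 (0)
 37  0100011001010001100010→0 (1)
 38  1000110010100011000101→1 (1)
 39  0001100101000110001011→0 (0)
 40  0011001010001100010110→0 (0)
 41  0110010100011000101100→0 (1)
 42  1100101000110001011001→1 (0)
 43  1001010001100010110010→1 (1)
 44  0010100011000101100101→0 (0)
 45  0101000110001011001010→0 (1)
 46  1010001100010110010101→1 (1)
 47  0100011000101100101011→0 (1)
 48  1000110001011001010111→1 (1)
 49  0001100010110010101111→0 (0)
 50  0011000101100101011110→0 (0)
 51  0110001011001010111100→0 (1)
 52  1100010110010101111001→1 (0)
 53  1000101100101011110010→1 (1)
 54  0001011001010111100101→0 (0)
 55  0010110010101111001010→0 (0)
 56  0101100101011110010100→0 (1)
 57  1011001010111100101001→1 (1)
 58  0110010101111001010011→0 (1)
 59  1100101011110010100111→1 (0)
 60  1001010111100101001110→1 (1)
 61  0010101111001010011101→0 (0)
 62  0101011110010100111010→0 (1)

101000101001010001111011100111101111001000110010100011000101100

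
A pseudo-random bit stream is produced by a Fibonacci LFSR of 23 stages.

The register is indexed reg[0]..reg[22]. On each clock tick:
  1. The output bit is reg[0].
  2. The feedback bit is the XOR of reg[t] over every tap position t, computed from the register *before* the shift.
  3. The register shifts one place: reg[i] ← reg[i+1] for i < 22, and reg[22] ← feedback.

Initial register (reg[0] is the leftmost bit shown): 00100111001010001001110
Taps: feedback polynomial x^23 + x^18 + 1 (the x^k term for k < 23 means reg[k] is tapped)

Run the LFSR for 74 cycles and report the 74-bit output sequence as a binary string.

k : reg_k → out_k, fb_k
0: 00100111001010001001110 → 0, fb=0
1: 01001110010100010011100 → 0, fb=1
2: 10011100101000100111001 → 1, fb=0
3: 00111001010001001110010 → 0, fb=1
4: 01110010100010011100101 → 0, fb=0
5: 11100101000100111001010 → 1, fb=1
6: 11001010001001110010101 → 1, fb=0
7: 10010100010011100101010 → 1, fb=1
8: 00101000100111001010101 → 0, fb=1
9: 01010001001110010101011 → 0, fb=0
10: 10100010011100101010110 → 1, fb=0
11: 01000100111001010101100 → 0, fb=0
12: 10001001110010101011000 → 1, fb=0
13: 00010011100101010110000 → 0, fb=1
14: 00100111001010101100001 → 0, fb=0
15: 01001110010101011000010 → 0, fb=0
16: 10011100101010110000100 → 1, fb=1
17: 00111001010101100001001 → 0, fb=0
18: 01110010101011000010010 → 0, fb=1
19: 11100101010110000100101 → 1, fb=1
20: 11001010101100001001011 → 1, fb=1
21: 10010101011000010010111 → 1, fb=0
22: 00101010110000100101110 → 0, fb=0
23: 01010101100001001011100 → 0, fb=1
24: 10101011000010010111001 → 1, fb=0
25: 01010110000100101110010 → 0, fb=1
26: 10101100001001011100101 → 1, fb=1
27: 01011000010010111001011 → 0, fb=0
28: 10110000100101110010110 → 1, fb=0
29: 01100001001011100101100 → 0, fb=0
30: 11000010010111001011000 → 1, fb=0
31: 10000100101110010110000 → 1, fb=0
32: 00001001011100101100000 → 0, fb=0
33: 00010010111001011000000 → 0, fb=0
34: 00100101110010110000000 → 0, fb=0
35: 01001011100101100000000 → 0, fb=0
36: 10010111001011000000000 → 1, fb=1
37: 00101110010110000000001 → 0, fb=0
38: 01011100101100000000010 → 0, fb=0
39: 10111001011000000000100 → 1, fb=1
40: 01110010110000000001001 → 0, fb=0
41: 11100101100000000010010 → 1, fb=0
42: 11001011000000000100100 → 1, fb=1
43: 10010110000000001001001 → 1, fb=1
44: 00101100000000010010011 → 0, fb=1
45: 01011000000000100100111 → 0, fb=0
46: 10110000000001001001110 → 1, fb=1
47: 01100000000010010011101 → 0, fb=1
48: 11000000000100100111011 → 1, fb=0
49: 10000000001001001110110 → 1, fb=0
50: 00000000010010011101100 → 0, fb=0
51: 00000000100100111011000 → 0, fb=1
52: 00000001001001110110001 → 0, fb=1
53: 00000010010011101100011 → 0, fb=0
54: 00000100100111011000110 → 0, fb=0
55: 00001001001110110001100 → 0, fb=0
56: 00010010011101100011000 → 0, fb=1
57: 00100100111011000110001 → 0, fb=1
58: 01001001110110001100011 → 0, fb=0
59: 10010011101100011000110 → 1, fb=1
60: 00100111011000110001101 → 0, fb=0
61: 01001110110001100011010 → 0, fb=1
62: 10011101100011000110101 → 1, fb=0
63: 00111011000110001101010 → 0, fb=0
64: 01110110001100011010100 → 0, fb=1
65: 11101100011000110101001 → 1, fb=1
66: 11011000110001101010011 → 1, fb=0
67: 10110001100011010100110 → 1, fb=1
68: 01100011000110101001101 → 0, fb=0
69: 11000110001101010011010 → 1, fb=0
70: 10001100011010100110100 → 1, fb=0
71: 00011000110101001101000 → 0, fb=0
72: 00110001101010011010000 → 0, fb=1
73: 01100011010100110100001 → 0, fb=0

00100111001010001001110010101011000010010111001011000000000100100111011000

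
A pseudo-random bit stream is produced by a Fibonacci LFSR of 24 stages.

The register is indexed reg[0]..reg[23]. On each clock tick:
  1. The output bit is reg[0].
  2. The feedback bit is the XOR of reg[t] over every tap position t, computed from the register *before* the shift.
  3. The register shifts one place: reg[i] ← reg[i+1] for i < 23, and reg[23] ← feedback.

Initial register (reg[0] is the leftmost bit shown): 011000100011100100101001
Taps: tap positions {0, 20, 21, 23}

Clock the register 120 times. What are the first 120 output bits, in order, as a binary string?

step | reg (before) | out | fb
   0 | 011000100011100100101001 | 0 | 0
   1 | 110001000111001001010010 | 1 | 1
   2 | 100010001110010010100101 | 1 | 1
   3 | 000100011100100101001011 | 0 | 0
   4 | 001000111001001010010110 | 0 | 1
   5 | 010001110010010100101101 | 0 | 1
   6 | 100011100100101001011011 | 1 | 1
   7 | 000111001001010010110111 | 0 | 0
   8 | 001110010010100101101110 | 0 | 0
   9 | 011100100101001011011100 | 0 | 0
  10 | 111001001010010110111000 | 1 | 0
  11 | 110010010100101101110000 | 1 | 1
  12 | 100100101001011011100001 | 1 | 0
  13 | 001001010010110111000010 | 0 | 0
  14 | 010010100101101110000100 | 0 | 1
  15 | 100101001011011100001001 | 1 | 1
  16 | 001010010110111000010011 | 0 | 1
  17 | 010100101101110000100111 | 0 | 0
  18 | 101001011011100001001110 | 1 | 1
  19 | 010010110111000010011101 | 0 | 1
  20 | 100101101110000100111011 | 1 | 1
  21 | 001011011100001001110111 | 0 | 0
  22 | 010110111000010011101110 | 0 | 0
  23 | 101101110000100111011100 | 1 | 1
  24 | 011011100001001110111001 | 0 | 0
  25 | 110111000010011101110010 | 1 | 1
  26 | 101110000100111011100101 | 1 | 1
  27 | 011100001001110111001011 | 0 | 0
  28 | 111000010011101110010110 | 1 | 0
  29 | 110000100111011100101100 | 1 | 1
  30 | 100001001110111001011001 | 1 | 1
  31 | 000010011101110010110011 | 0 | 1
  32 | 000100111011100101100111 | 0 | 0
  33 | 001001110111001011001110 | 0 | 0
  34 | 010011101110010110011100 | 0 | 0
  35 | 100111011100101100111000 | 1 | 0
  36 | 001110111001011001110000 | 0 | 0
  37 | 011101110010110011100000 | 0 | 0
  38 | 111011100101100111000000 | 1 | 1
  39 | 110111001011001110000001 | 1 | 0
  40 | 101110010110011100000010 | 1 | 1
  41 | 011100101100111000000101 | 0 | 0
  42 | 111001011001110000001010 | 1 | 0
  43 | 110010110011100000010100 | 1 | 0
  44 | 100101100111000000101000 | 1 | 0
  45 | 001011001110000001010000 | 0 | 0
  46 | 010110011100000010100000 | 0 | 0
  47 | 101100111000000101000000 | 1 | 1
  48 | 011001110000001010000001 | 0 | 1
  49 | 110011100000010100000011 | 1 | 0
  50 | 100111000000101000000110 | 1 | 0
  51 | 001110000001010000001100 | 0 | 0
  52 | 011100000010100000011000 | 0 | 1
  53 | 111000000101000000110001 | 1 | 0
  54 | 110000001010000001100010 | 1 | 1
  55 | 100000010100000011000101 | 1 | 1
  56 | 000000101000000110001011 | 0 | 0
  57 | 000001010000001100010110 | 0 | 1
  58 | 000010100000011000101101 | 0 | 1
  59 | 000101000000110001011011 | 0 | 0
  60 | 001010000001100010110110 | 0 | 1
  61 | 010100000011000101101101 | 0 | 1
  62 | 101000000110001011011011 | 1 | 1
  63 | 010000001100010110110111 | 0 | 0
  64 | 100000011000101101101110 | 1 | 1
  65 | 000000110001011011011101 | 0 | 1
  66 | 000001100010110110111011 | 0 | 0
  67 | 000011000101101101110110 | 0 | 1
  68 | 000110001011011011101101 | 0 | 1
  69 | 001100010110110111011011 | 0 | 0
  70 | 011000101101101110110110 | 0 | 1
  71 | 110001011011011101101101 | 1 | 0
  72 | 100010110110111011011010 | 1 | 0
  73 | 000101101101110110110100 | 0 | 1
  74 | 001011011011101101101001 | 0 | 0
  75 | 010110110111011011010010 | 0 | 0
  76 | 101101101110110110100100 | 1 | 0
  77 | 011011011101101101001000 | 0 | 1
  78 | 110110111011011010010001 | 1 | 0
  79 | 101101110110110100100010 | 1 | 1
  80 | 011011101101101001000101 | 0 | 0
  81 | 110111011011010010001010 | 1 | 0
  82 | 101110110110100100010100 | 1 | 0
  83 | 011101101101001000101000 | 0 | 1
  84 | 111011011010010001010001 | 1 | 0
  85 | 110110110100100010100010 | 1 | 1
  86 | 101101101001000101000101 | 1 | 1
  87 | 011011010010001010001011 | 0 | 0
  88 | 110110100100010100010110 | 1 | 0
  89 | 101101001000101000101100 | 1 | 1
  90 | 011010010001010001011001 | 0 | 0
  91 | 110100100010100010110010 | 1 | 1
  92 | 101001000101000101100101 | 1 | 1
  93 | 010010001010001011001011 | 0 | 0
  94 | 100100010100010110010110 | 1 | 0
  95 | 001000101000101100101100 | 0 | 0
  96 | 010001010001011001011000 | 0 | 1
  97 | 100010100010110010110001 | 1 | 0
  98 | 000101000101100101100010 | 0 | 0
  99 | 001010001011001011000100 | 0 | 1
 100 | 010100010110010110001001 | 0 | 0
 101 | 101000101100101100010010 | 1 | 1
 102 | 010001011001011000100101 | 0 | 0
 103 | 100010110010110001001010 | 1 | 0
 104 | 000101100101100010010100 | 0 | 1
 105 | 001011001011000100101001 | 0 | 0
 106 | 010110010110001001010010 | 0 | 0
 107 | 101100101100010010100100 | 1 | 0
 108 | 011001011000100101001000 | 0 | 1
 109 | 110010110001001010010001 | 1 | 0
 110 | 100101100010010100100010 | 1 | 1
 111 | 001011000100101001000101 | 0 | 0
 112 | 010110001001010010001010 | 0 | 1
 113 | 101100010010100100010101 | 1 | 1
 114 | 011000100101001000101011 | 0 | 0
 115 | 110001001010010001010110 | 1 | 0
 116 | 100010010100100010101100 | 1 | 1
 117 | 000100101001000101011001 | 0 | 0
 118 | 001001010010001010110010 | 0 | 0
 119 | 010010100100010101100100 | 0 | 1

011000100011100100101001011011100001001110111001011001110000001010000001100010110110111011011010010001010001011001011000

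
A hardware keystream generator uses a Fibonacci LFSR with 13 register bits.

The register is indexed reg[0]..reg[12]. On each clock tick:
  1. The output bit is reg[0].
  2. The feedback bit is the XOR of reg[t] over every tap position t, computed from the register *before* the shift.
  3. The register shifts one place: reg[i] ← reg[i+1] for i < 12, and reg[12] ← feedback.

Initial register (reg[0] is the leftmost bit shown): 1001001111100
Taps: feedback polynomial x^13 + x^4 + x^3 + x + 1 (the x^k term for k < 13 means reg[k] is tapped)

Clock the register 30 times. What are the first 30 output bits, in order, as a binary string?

100100111110000010101001011100

tick  register→output (feedback)
  0  1001001111100→1 (0)
  1  0010011111000→0 (0)
  2  0100111110000→0 (0)
  3  1001111100000→1 (1)
  4  0011111000001→0 (0)
  5  0111110000010→0 (1)
  6  1111100000101→1 (0)
  7  1111000001010→1 (1)
  8  1110000010101→1 (0)
  9  1100000101010→1 (0)
 10  1000001010100→1 (1)
 11  0000010101001→0 (0)
 12  0000101010010→0 (1)
 13  0001010100101→0 (1)
 14  0010101001011→0 (1)
 15  0101010010111→0 (0)
 16  1010100101110→1 (0)
 17  0101001011100→0 (0)
 18  1010010111000→1 (1)
 19  0100101110001→0 (0)
 20  1001011100010→1 (0)
 21  0010111000100→0 (1)
 22  0101110001001→0 (1)
 23  1011100010011→1 (1)
 24  0111000100111→0 (0)
 25  1110001001110→1 (0)
 26  1100010011100→1 (0)
 27  1000100111000→1 (0)
 28  0001001110000→0 (1)
 29  0010011100001→0 (0)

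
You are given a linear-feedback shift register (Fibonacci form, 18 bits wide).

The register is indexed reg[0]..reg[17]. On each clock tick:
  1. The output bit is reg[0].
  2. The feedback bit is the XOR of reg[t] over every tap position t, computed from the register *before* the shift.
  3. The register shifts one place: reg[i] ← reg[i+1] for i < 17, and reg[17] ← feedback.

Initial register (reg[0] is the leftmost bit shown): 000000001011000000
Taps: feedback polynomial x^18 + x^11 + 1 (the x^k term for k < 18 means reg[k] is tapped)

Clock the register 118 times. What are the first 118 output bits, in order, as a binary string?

0000000010110000001000000110110011010001101110000100010011100111110111101000010011111110010111011000010010011110010111

step | reg (before) | out | fb
   0 | 000000001011000000 | 0 | 1
   1 | 000000010110000001 | 0 | 0
   2 | 000000101100000010 | 0 | 0
   3 | 000001011000000100 | 0 | 0
   4 | 000010110000001000 | 0 | 0
   5 | 000101100000010000 | 0 | 0
   6 | 001011000000100000 | 0 | 0
   7 | 010110000001000000 | 0 | 1
   8 | 101100000010000001 | 1 | 1
   9 | 011000000100000011 | 0 | 0
  10 | 110000001000000110 | 1 | 1
  11 | 100000010000001101 | 1 | 1
  12 | 000000100000011011 | 0 | 0
  13 | 000001000000110110 | 0 | 0
  14 | 000010000001101100 | 0 | 1
  15 | 000100000011011001 | 0 | 1
  16 | 001000000110110011 | 0 | 0
  17 | 010000001101100110 | 0 | 1
  18 | 100000011011001101 | 1 | 0
  19 | 000000110110011010 | 0 | 0
  20 | 000001101100110100 | 0 | 0
  21 | 000011011001101000 | 0 | 1
  22 | 000110110011010001 | 0 | 1
  23 | 001101100110100011 | 0 | 0
  24 | 011011001101000110 | 0 | 1
  25 | 110110011010001101 | 1 | 1
  26 | 101100110100011011 | 1 | 1
  27 | 011001101000110111 | 0 | 0
  28 | 110011010001101110 | 1 | 0
  29 | 100110100011011100 | 1 | 0
  30 | 001101000110111000 | 0 | 0
  31 | 011010001101110000 | 0 | 1
  32 | 110100011011100001 | 1 | 0
  33 | 101000110111000010 | 1 | 0
  34 | 010001101110000100 | 0 | 0
  35 | 100011011100001000 | 1 | 1
  36 | 000110111000010001 | 0 | 0
  37 | 001101110000100010 | 0 | 0
  38 | 011011100001000100 | 0 | 1
  39 | 110111000010001001 | 1 | 1
  40 | 101110000100010011 | 1 | 1
  41 | 011100001000100111 | 0 | 0
  42 | 111000010001001110 | 1 | 0
  43 | 110000100010011100 | 1 | 1
  44 | 100001000100111001 | 1 | 1
  45 | 000010001001110011 | 0 | 1
  46 | 000100010011100111 | 0 | 1
  47 | 001000100111001111 | 0 | 1
  48 | 010001001110011111 | 0 | 0
  49 | 100010011100111110 | 1 | 1
  50 | 000100111001111101 | 0 | 1
  51 | 001001110011111011 | 0 | 1
  52 | 010011100111110111 | 0 | 1
  53 | 100111001111101111 | 1 | 0
  54 | 001110011111011110 | 0 | 1
  55 | 011100111110111101 | 0 | 0
  56 | 111001111101111010 | 1 | 0
  57 | 110011111011110100 | 1 | 0
  58 | 100111110111101000 | 1 | 0
  59 | 001111101111010000 | 0 | 1
  60 | 011111011110100001 | 0 | 0
  61 | 111110111101000010 | 1 | 0
  62 | 111101111010000100 | 1 | 1
  63 | 111011110100001001 | 1 | 1
  64 | 110111101000010011 | 1 | 1
  65 | 101111010000100111 | 1 | 1
  66 | 011110100001001111 | 0 | 1
  67 | 111101000010011111 | 1 | 1
  68 | 111010000100111111 | 1 | 1
  69 | 110100001001111111 | 1 | 0
  70 | 101000010011111110 | 1 | 0
  71 | 010000100111111100 | 0 | 1
  72 | 100001001111111001 | 1 | 0
  73 | 000010011111110010 | 0 | 1
  74 | 000100111111100101 | 0 | 1
  75 | 001001111111001011 | 0 | 1
  76 | 010011111110010111 | 0 | 0
  77 | 100111111100101110 | 1 | 1
  78 | 001111111001011101 | 0 | 1
  79 | 011111110010111011 | 0 | 0
  80 | 111111100101110110 | 1 | 0
  81 | 111111001011101100 | 1 | 0
  82 | 111110010111011000 | 1 | 0
  83 | 111100101110110000 | 1 | 1
  84 | 111001011101100001 | 1 | 0
  85 | 110010111011000010 | 1 | 0
  86 | 100101110110000100 | 1 | 1
  87 | 001011101100001001 | 0 | 0
  88 | 010111011000010010 | 0 | 0
  89 | 101110110000100100 | 1 | 1
  90 | 011101100001001001 | 0 | 1
  91 | 111011000010010011 | 1 | 1
  92 | 110110000100100111 | 1 | 1
  93 | 101100001001001111 | 1 | 0
  94 | 011000010010011110 | 0 | 0
  95 | 110000100100111100 | 1 | 1
  96 | 100001001001111001 | 1 | 0
  97 | 000010010011110010 | 0 | 1
  98 | 000100100111100101 | 0 | 1
  99 | 001001001111001011 | 0 | 1
 100 | 010010011110010111 | 0 | 0
 101 | 100100111100101110 | 1 | 1
 102 | 001001111001011101 | 0 | 1
 103 | 010011110010111011 | 0 | 0
 104 | 100111100101110110 | 1 | 0
 105 | 001111001011101100 | 0 | 1
 106 | 011110010111011001 | 0 | 1
 107 | 111100101110110011 | 1 | 1
 108 | 111001011101100111 | 1 | 0
 109 | 110010111011001110 | 1 | 0
 110 | 100101110110011100 | 1 | 1
 111 | 001011101100111001 | 0 | 0
 112 | 010111011001110010 | 0 | 1
 113 | 101110110011100101 | 1 | 0
 114 | 011101100111001010 | 0 | 1
 115 | 111011001110010101 | 1 | 1
 116 | 110110011100101011 | 1 | 1
 117 | 101100111001010111 | 1 | 0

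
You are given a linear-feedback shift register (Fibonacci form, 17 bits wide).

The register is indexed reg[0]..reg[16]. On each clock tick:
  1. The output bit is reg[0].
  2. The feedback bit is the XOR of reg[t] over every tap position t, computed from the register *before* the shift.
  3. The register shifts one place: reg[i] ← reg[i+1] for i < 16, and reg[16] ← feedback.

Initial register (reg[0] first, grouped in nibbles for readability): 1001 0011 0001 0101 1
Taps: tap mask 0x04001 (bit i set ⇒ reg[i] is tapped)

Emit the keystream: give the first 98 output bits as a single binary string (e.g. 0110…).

tick  register→output (feedback)
  0  10010011000101011→1 (1)
  1  00100110001010111→0 (1)
  2  01001100010101111→0 (1)
  3  10011000101011111→1 (0)
  4  00110001010111110→0 (1)
  5  01100010101111101→0 (1)
  6  11000101011111011→1 (1)
  7  10001010111110111→1 (0)
  8  00010101111101110→0 (1)
  9  00101011111011101→0 (1)
 10  01010111110111011→0 (0)
 11  10101111101110110→1 (0)
 12  01011111011101100→0 (1)
 13  10111110111011001→1 (1)
 14  01111101110110011→0 (0)
 15  11111011101100110→1 (0)
 16  11110111011001100→1 (0)
 17  11101110110011000→1 (1)
 18  11011101100110001→1 (1)
 19  10111011001100011→1 (1)
 20  01110110011000111→0 (1)
 21  11101100110001111→1 (0)
 22  11011001100011110→1 (0)
 23  10110011000111100→1 (0)
 24  01100110001111000→0 (0)
 25  11001100011110000→1 (1)
 26  10011000111100001→1 (1)
 27  00110001111000011→0 (0)
 28  01100011110000110→0 (1)
 29  11000111100001101→1 (0)
 30  10001111000011010→1 (1)
 31  00011110000110101→0 (1)
 32  00111100001101011→0 (0)
 33  01111000011010110→0 (1)
 34  11110000110101101→1 (0)
 35  11100001101011010→1 (1)
 36  11000011010110101→1 (0)
 37  10000110101101010→1 (1)
 38  00001101011010101→0 (1)
 39  00011010110101011→0 (0)
 40  00110101101010110→0 (1)
 41  01101011010101101→0 (1)
 42  11010110101011011→1 (1)
 43  10101101010110111→1 (0)
 44  01011010101101110→0 (1)
 45  10110101011011101→1 (0)
 46  01101010110111010→0 (0)
 47  11010101101110100→1 (0)
 48  10101011011101000→1 (1)
 49  01010110111010001→0 (0)
 50  10101101110100010→1 (1)
 51  01011011101000101→0 (1)
 52  10110111010001011→1 (1)
 53  01101110100010111→0 (1)
 54  11011101000101111→1 (0)
 55  10111010001011110→1 (0)
 56  01110100010111100→0 (1)
 57  11101000101111001→1 (1)
 58  11010001011110011→1 (1)
 59  10100010111100111→1 (0)
 60  01000101111001110→0 (1)
 61  10001011110011101→1 (0)
 62  00010111100111010→0 (0)
 63  00101111001110100→0 (1)
 64  01011110011101001→0 (0)
 65  10111100111010010→1 (1)
 66  01111001110100101→0 (1)
 67  11110011101001011→1 (1)
 68  11100111010010111→1 (0)
 69  11001110100101110→1 (0)
 70  10011101001011100→1 (0)
 71  00111010010111000→0 (0)
 72  01110100101110000→0 (0)
 73  11101001011100000→1 (1)
 74  11010010111000001→1 (1)
 75  10100101110000011→1 (1)
 76  01001011100000111→0 (1)
 77  10010111000001111→1 (0)
 78  00101110000011110→0 (1)
 79  01011100000111101→0 (1)
 80  10111000001111011→1 (1)
 81  01110000011110111→0 (1)
 82  11100000111101111→1 (0)
 83  11000001111011110→1 (0)
 84  10000011110111100→1 (0)
 85  00000111101111000→0 (0)
 86  00001111011110000→0 (0)
 87  00011110111100000→0 (0)
 88  00111101111000000→0 (0)
 89  01111011110000000→0 (0)
 90  11110111100000000→1 (1)
 91  11101111000000001→1 (1)
 92  11011110000000011→1 (1)
 93  10111100000000111→1 (0)
 94  01111000000001110→0 (1)
 95  11110000000011101→1 (0)
 96  11100000000111010→1 (1)
 97  11000000001110101→1 (0)

10010011000101011111011101100110001111000011010110101011011101000101111001110100101110000011110111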